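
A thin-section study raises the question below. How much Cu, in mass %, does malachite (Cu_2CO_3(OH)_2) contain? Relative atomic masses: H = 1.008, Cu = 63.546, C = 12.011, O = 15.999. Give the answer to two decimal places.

Formula mass = 2*63.546 + 1*12.011 + 5*15.999 + 2*1.008 = 221.114 g/mol, of which 127.092 g is Cu.
So Cu makes up 127.092/221.114 = 0.5748 of the mass, i.e. 57.48%.

57.48 mass %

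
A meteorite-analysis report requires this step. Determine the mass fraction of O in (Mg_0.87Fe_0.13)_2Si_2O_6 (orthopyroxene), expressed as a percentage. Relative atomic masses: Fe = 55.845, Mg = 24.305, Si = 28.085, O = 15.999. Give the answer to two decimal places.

45.94 mass %

Molar mass of (Mg_0.87Fe_0.13)_2Si_2O_6: 1.74×24.305 + 0.26×55.845 + 2×28.085 + 6×15.999 = 208.974 g/mol.
Mass of O per formula unit: 6 × 15.999 = 95.994 g.
Weight fraction O = 95.994 / 208.974 = 0.4594.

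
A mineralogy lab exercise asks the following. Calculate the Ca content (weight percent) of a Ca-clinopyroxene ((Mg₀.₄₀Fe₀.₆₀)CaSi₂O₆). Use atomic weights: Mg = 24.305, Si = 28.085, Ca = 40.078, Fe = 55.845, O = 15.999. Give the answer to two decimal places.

17.02 weight percent

M((Mg₀.₄₀Fe₀.₆₀)CaSi₂O₆) = 235.471 g/mol.
Ca contributes 1 × 40.078 = 40.078 g per mole.
40.078/235.471 = 0.1702 → 17.02%.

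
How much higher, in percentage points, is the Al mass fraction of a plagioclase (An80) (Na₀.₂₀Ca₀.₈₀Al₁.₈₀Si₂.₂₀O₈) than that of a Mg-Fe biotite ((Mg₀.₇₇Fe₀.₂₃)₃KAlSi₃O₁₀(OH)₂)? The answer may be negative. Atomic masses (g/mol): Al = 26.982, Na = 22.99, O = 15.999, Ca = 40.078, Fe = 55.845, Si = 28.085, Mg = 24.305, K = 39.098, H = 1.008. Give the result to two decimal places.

First mineral: 48.568 g Al in 275.007 g formula = 17.66 wt% Al.
Second mineral: 26.982 g Al in 439.017 g formula = 6.15 wt% Al.
17.66% − 6.15% gives a difference of 11.51 percentage points.

11.51 percentage points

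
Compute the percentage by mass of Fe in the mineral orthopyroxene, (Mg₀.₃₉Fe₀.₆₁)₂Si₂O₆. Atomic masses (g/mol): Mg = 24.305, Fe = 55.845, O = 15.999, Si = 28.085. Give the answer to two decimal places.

28.48 wt%

Formula mass = 0.78*24.305 + 1.22*55.845 + 2*28.085 + 6*15.999 = 239.253 g/mol, of which 68.131 g is Fe.
So Fe makes up 68.131/239.253 = 0.2848 of the mass, i.e. 28.48%.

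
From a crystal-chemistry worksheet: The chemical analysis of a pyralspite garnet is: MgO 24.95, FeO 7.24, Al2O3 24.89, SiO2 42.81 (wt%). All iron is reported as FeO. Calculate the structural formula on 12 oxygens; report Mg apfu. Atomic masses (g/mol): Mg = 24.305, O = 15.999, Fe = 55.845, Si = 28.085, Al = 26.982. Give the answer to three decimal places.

24.95 wt% MgO ÷ 40.304 g/mol = 0.61905 mol, giving 0.61905 Mg and 0.61905 O.
7.24 wt% FeO ÷ 71.844 g/mol = 0.10077 mol, giving 0.10077 Fe and 0.10077 O.
24.89 wt% Al2O3 ÷ 101.961 g/mol = 0.24411 mol, giving 0.48822 Al and 0.73233 O.
42.81 wt% SiO2 ÷ 60.083 g/mol = 0.71251 mol, giving 0.71251 Si and 1.42502 O.
Oxygen sums to 2.87717; scaling by 12/2.87717 = 4.17077 puts the formula on 12 O.
Mg: 0.61905 × 4.17077 = 2.582 atoms per formula unit.

2.582 Mg apfu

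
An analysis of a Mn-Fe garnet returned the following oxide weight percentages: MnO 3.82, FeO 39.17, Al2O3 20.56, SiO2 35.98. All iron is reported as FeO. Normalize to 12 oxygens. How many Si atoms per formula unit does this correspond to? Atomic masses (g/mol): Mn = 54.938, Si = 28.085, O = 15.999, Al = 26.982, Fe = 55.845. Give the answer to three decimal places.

MnO: 3.82/70.937 = 0.05385 mol → 0.05385 mol Mn, 0.05385 mol O.
FeO: 39.17/71.844 = 0.54521 mol → 0.54521 mol Fe, 0.54521 mol O.
Al2O3: 20.56/101.961 = 0.20165 mol → 0.40330 mol Al, 0.60495 mol O.
SiO2: 35.98/60.083 = 0.59884 mol → 0.59884 mol Si, 1.19768 mol O.
Total oxygen = 2.40169 mol. Normalization factor = 12/2.40169 = 4.99648.
Si per 12 O = 0.59884 × 4.99648 = 2.992.

2.992 Si apfu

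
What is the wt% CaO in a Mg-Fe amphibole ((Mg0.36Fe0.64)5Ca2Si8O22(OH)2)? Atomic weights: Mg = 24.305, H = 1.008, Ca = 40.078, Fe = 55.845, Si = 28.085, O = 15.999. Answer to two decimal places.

M((Mg0.36Fe0.64)5Ca2Si8O22(OH)2) = 913.281 g/mol; M(CaO) = 56.077 g/mol.
Moles CaO per formula unit = 2 Ca ÷ 1 = 2.0000.
CaO fraction = (2.0000 × 56.077) / 913.281 = 112.154/913.281 = 0.1228.

12.28 wt%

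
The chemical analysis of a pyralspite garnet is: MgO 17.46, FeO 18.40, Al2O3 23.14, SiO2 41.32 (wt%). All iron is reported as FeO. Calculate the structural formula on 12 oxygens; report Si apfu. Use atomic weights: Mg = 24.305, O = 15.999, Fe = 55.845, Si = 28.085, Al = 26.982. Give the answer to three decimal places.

3.006 Si apfu

17.46 wt% MgO ÷ 40.304 g/mol = 0.43321 mol, giving 0.43321 Mg and 0.43321 O.
18.40 wt% FeO ÷ 71.844 g/mol = 0.25611 mol, giving 0.25611 Fe and 0.25611 O.
23.14 wt% Al2O3 ÷ 101.961 g/mol = 0.22695 mol, giving 0.45390 Al and 0.68085 O.
41.32 wt% SiO2 ÷ 60.083 g/mol = 0.68772 mol, giving 0.68772 Si and 1.37544 O.
Oxygen sums to 2.74561; scaling by 12/2.74561 = 4.37061 puts the formula on 12 O.
Si: 0.68772 × 4.37061 = 3.006 atoms per formula unit.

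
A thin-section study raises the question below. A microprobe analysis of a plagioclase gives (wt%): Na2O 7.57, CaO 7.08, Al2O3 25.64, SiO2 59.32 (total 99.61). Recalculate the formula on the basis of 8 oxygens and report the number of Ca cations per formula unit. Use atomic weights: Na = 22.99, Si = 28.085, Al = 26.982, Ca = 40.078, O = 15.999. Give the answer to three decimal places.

0.339 Ca apfu

Na2O: 7.57/61.979 = 0.12214 mol → 0.24428 mol Na, 0.12214 mol O.
CaO: 7.08/56.077 = 0.12625 mol → 0.12625 mol Ca, 0.12625 mol O.
Al2O3: 25.64/101.961 = 0.25147 mol → 0.50294 mol Al, 0.75441 mol O.
SiO2: 59.32/60.083 = 0.98730 mol → 0.98730 mol Si, 1.97460 mol O.
Total oxygen = 2.97740 mol. Normalization factor = 8/2.97740 = 2.68691.
Ca per 8 O = 0.12625 × 2.68691 = 0.339.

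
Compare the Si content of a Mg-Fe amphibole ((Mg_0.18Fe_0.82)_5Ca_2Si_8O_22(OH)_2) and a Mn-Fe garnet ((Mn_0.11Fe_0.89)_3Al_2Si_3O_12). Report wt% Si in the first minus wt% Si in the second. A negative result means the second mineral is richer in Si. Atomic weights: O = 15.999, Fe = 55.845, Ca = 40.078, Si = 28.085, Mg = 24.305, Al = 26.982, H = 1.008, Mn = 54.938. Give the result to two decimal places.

First mineral: 224.680 g Si in 941.667 g formula = 23.86 wt% Si.
Second mineral: 84.255 g Si in 497.443 g formula = 16.94 wt% Si.
23.86% − 16.94% gives a difference of 6.92 percentage points.

6.92 percentage points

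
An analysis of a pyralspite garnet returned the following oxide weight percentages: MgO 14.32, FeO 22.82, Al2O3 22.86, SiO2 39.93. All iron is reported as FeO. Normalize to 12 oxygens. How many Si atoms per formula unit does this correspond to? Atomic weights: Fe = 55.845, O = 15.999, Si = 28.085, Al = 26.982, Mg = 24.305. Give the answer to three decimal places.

2.982 Si apfu

MgO (M=40.304): mol = 0.35530; Mg = 0.35530, O = 0.35530.
FeO (M=71.844): mol = 0.31763; Fe = 0.31763, O = 0.31763.
Al2O3 (M=101.961): mol = 0.22420; Al = 0.44840, O = 0.67260.
SiO2 (M=60.083): mol = 0.66458; Si = 0.66458, O = 1.32916.
ΣO = 2.67469; factor = 12/ΣO = 4.48650.
Si apfu = 0.66458 × 4.48650 = 2.982.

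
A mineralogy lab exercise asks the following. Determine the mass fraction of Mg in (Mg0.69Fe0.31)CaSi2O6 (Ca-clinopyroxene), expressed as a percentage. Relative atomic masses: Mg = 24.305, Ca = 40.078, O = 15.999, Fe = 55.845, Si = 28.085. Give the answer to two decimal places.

M((Mg0.69Fe0.31)CaSi2O6) = 226.324 g/mol.
Mg contributes 0.69 × 24.305 = 16.770 g per mole.
16.770/226.324 = 0.0741 → 7.41%.

7.41 wt%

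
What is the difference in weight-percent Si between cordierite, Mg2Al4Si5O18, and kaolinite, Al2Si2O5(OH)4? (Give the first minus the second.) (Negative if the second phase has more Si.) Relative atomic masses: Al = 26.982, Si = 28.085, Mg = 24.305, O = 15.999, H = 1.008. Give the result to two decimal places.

2.25 percentage points

M(Mg2Al4Si5O18) = 584.945 g/mol, so wt% Si = 140.425/584.945 × 100 = 24.01%.
M(Al2Si2O5(OH)4) = 258.157 g/mol, so wt% Si = 56.170/258.157 × 100 = 21.76%.
24.01 − 21.76 = 2.25 pp.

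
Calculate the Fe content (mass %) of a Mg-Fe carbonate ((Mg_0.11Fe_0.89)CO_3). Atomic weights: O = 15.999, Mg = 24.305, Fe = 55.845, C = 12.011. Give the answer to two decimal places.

44.23 mass %

Formula mass = 0.11·24.305 + 0.89·55.845 + 1·12.011 + 3·15.999 = 112.384 g/mol, of which 49.702 g is Fe.
So Fe makes up 49.702/112.384 = 0.4423 of the mass, i.e. 44.23%.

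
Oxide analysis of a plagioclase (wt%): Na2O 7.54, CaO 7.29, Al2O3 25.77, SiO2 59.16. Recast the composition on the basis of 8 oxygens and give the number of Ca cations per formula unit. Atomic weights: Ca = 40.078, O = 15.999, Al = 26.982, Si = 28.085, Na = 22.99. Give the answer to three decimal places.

Na2O (M=61.979): mol = 0.12165; Na = 0.24330, O = 0.12165.
CaO (M=56.077): mol = 0.13000; Ca = 0.13000, O = 0.13000.
Al2O3 (M=101.961): mol = 0.25274; Al = 0.50548, O = 0.75822.
SiO2 (M=60.083): mol = 0.98464; Si = 0.98464, O = 1.96928.
ΣO = 2.97915; factor = 8/ΣO = 2.68533.
Ca apfu = 0.13000 × 2.68533 = 0.349.

0.349 Ca apfu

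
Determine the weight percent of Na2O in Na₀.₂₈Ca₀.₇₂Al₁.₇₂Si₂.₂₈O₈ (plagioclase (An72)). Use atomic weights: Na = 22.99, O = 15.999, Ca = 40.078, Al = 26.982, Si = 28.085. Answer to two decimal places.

3.17 wt%

M(Na₀.₂₈Ca₀.₇₂Al₁.₇₂Si₂.₂₈O₈) = 273.728 g/mol; M(Na2O) = 61.979 g/mol.
Moles Na2O per formula unit = 0.28 Na ÷ 2 = 0.1400.
Na2O fraction = (0.1400 × 61.979) / 273.728 = 8.677/273.728 = 0.0317.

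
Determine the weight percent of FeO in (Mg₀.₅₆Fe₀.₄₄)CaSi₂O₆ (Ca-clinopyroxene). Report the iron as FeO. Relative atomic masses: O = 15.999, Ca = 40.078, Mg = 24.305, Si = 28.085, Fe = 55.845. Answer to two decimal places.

M((Mg₀.₅₆Fe₀.₄₄)CaSi₂O₆) = 230.425 g/mol; M(FeO) = 71.844 g/mol.
Moles FeO per formula unit = 0.44 Fe ÷ 1 = 0.4400.
FeO fraction = (0.4400 × 71.844) / 230.425 = 31.611/230.425 = 0.1372.

13.72 wt%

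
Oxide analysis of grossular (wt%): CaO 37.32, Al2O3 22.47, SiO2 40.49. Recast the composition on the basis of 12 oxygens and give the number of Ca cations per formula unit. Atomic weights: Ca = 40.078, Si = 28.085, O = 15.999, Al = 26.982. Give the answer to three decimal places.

CaO: 37.32/56.077 = 0.66551 mol → 0.66551 mol Ca, 0.66551 mol O.
Al2O3: 22.47/101.961 = 0.22038 mol → 0.44076 mol Al, 0.66114 mol O.
SiO2: 40.49/60.083 = 0.67390 mol → 0.67390 mol Si, 1.34780 mol O.
Total oxygen = 2.67445 mol. Normalization factor = 12/2.67445 = 4.48690.
Ca per 12 O = 0.66551 × 4.48690 = 2.986.

2.986 Ca apfu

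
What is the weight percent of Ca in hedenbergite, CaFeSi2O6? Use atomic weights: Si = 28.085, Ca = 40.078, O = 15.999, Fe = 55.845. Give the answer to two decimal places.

Molar mass of CaFeSi2O6: 1×40.078 + 1×55.845 + 2×28.085 + 6×15.999 = 248.087 g/mol.
Mass of Ca per formula unit: 1 × 40.078 = 40.078 g.
Weight fraction Ca = 40.078 / 248.087 = 0.1615.

16.15 weight percent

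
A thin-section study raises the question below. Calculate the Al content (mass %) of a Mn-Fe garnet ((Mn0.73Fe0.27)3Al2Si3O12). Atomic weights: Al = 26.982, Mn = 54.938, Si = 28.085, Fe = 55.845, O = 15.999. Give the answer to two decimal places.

Molar mass of (Mn0.73Fe0.27)3Al2Si3O12: 2.19*54.938 + 0.81*55.845 + 2*26.982 + 3*28.085 + 12*15.999 = 495.756 g/mol.
Mass of Al per formula unit: 2 × 26.982 = 53.964 g.
Weight fraction Al = 53.964 / 495.756 = 0.1089.

10.89 mass %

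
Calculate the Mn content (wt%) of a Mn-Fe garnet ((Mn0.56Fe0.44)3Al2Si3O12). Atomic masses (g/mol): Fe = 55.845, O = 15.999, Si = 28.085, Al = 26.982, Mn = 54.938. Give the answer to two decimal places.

18.60 wt%

Molar mass of (Mn0.56Fe0.44)3Al2Si3O12: 1.68*54.938 + 1.32*55.845 + 2*26.982 + 3*28.085 + 12*15.999 = 496.218 g/mol.
Mass of Mn per formula unit: 1.68 × 54.938 = 92.296 g.
Weight fraction Mn = 92.296 / 496.218 = 0.1860.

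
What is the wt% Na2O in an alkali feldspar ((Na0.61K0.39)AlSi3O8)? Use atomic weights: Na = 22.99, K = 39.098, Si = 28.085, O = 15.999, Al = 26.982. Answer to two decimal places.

7.04 wt%

Molar mass of (Na0.61K0.39)AlSi3O8 = 0.61·22.99 + 0.39·39.098 + 1·26.982 + 3·28.085 + 8·15.999 = 268.501 g/mol.
Each formula unit contains 0.61 Na, equivalent to 0.61/2 = 0.3050 mol Na2O.
M(Na2O) = 2×22.99 + 1×15.999 = 61.979 g/mol.
Mass of Na2O per formula unit = 0.3050 × 61.979 = 18.904 g.
Na2O wt% = 18.904 / 268.501 × 100 = 7.04%.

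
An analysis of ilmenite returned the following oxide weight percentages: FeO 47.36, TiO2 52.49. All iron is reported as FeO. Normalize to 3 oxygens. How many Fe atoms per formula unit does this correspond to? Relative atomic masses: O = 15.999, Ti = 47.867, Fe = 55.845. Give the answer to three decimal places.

47.36 wt% FeO ÷ 71.844 g/mol = 0.65921 mol, giving 0.65921 Fe and 0.65921 O.
52.49 wt% TiO2 ÷ 79.865 g/mol = 0.65723 mol, giving 0.65723 Ti and 1.31446 O.
Oxygen sums to 1.97367; scaling by 3/1.97367 = 1.52001 puts the formula on 3 O.
Fe: 0.65921 × 1.52001 = 1.002 atoms per formula unit.

1.002 Fe apfu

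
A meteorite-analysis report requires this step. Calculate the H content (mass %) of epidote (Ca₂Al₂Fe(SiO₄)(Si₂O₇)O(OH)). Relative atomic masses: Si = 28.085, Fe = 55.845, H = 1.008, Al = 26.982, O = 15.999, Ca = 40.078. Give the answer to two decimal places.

0.21 mass %

M(Ca₂Al₂Fe(SiO₄)(Si₂O₇)O(OH)) = 483.215 g/mol.
H contributes 1 × 1.008 = 1.008 g per mole.
1.008/483.215 = 0.0021 → 0.21%.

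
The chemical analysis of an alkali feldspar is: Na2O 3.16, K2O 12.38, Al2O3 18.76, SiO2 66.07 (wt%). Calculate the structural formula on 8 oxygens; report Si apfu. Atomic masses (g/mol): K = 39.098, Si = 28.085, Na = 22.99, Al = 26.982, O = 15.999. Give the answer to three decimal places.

3.16 wt% Na2O ÷ 61.979 g/mol = 0.05099 mol, giving 0.10198 Na and 0.05099 O.
12.38 wt% K2O ÷ 94.195 g/mol = 0.13143 mol, giving 0.26286 K and 0.13143 O.
18.76 wt% Al2O3 ÷ 101.961 g/mol = 0.18399 mol, giving 0.36798 Al and 0.55197 O.
66.07 wt% SiO2 ÷ 60.083 g/mol = 1.09965 mol, giving 1.09965 Si and 2.19930 O.
Oxygen sums to 2.93369; scaling by 8/2.93369 = 2.72694 puts the formula on 8 O.
Si: 1.09965 × 2.72694 = 2.999 atoms per formula unit.

2.999 Si apfu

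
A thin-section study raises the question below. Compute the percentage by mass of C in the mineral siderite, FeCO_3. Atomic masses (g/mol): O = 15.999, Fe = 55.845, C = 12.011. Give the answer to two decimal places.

Molar mass of FeCO_3: 1×55.845 + 1×12.011 + 3×15.999 = 115.853 g/mol.
Mass of C per formula unit: 1 × 12.011 = 12.011 g.
Weight fraction C = 12.011 / 115.853 = 0.1037.

10.37 mass %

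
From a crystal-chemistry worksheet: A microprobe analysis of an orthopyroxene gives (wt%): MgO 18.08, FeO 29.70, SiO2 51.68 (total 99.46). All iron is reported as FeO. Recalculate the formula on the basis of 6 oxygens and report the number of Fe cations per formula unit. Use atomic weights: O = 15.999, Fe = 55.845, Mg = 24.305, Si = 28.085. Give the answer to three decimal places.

0.961 Fe apfu

MgO (M=40.304): mol = 0.44859; Mg = 0.44859, O = 0.44859.
FeO (M=71.844): mol = 0.41340; Fe = 0.41340, O = 0.41340.
SiO2 (M=60.083): mol = 0.86014; Si = 0.86014, O = 1.72028.
ΣO = 2.58227; factor = 6/ΣO = 2.32354.
Fe apfu = 0.41340 × 2.32354 = 0.961.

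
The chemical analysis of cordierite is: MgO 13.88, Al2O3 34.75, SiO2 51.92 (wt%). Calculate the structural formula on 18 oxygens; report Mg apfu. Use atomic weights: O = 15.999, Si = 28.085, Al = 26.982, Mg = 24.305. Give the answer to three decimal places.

MgO: 13.88/40.304 = 0.34438 mol → 0.34438 mol Mg, 0.34438 mol O.
Al2O3: 34.75/101.961 = 0.34082 mol → 0.68164 mol Al, 1.02246 mol O.
SiO2: 51.92/60.083 = 0.86414 mol → 0.86414 mol Si, 1.72828 mol O.
Total oxygen = 3.09512 mol. Normalization factor = 18/3.09512 = 5.81561.
Mg per 18 O = 0.34438 × 5.81561 = 2.003.

2.003 Mg apfu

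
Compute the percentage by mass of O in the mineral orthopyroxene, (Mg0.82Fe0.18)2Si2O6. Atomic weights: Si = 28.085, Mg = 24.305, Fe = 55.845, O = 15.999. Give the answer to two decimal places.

45.25 weight percent

M((Mg0.82Fe0.18)2Si2O6) = 212.128 g/mol.
O contributes 6 × 15.999 = 95.994 g per mole.
95.994/212.128 = 0.4525 → 45.25%.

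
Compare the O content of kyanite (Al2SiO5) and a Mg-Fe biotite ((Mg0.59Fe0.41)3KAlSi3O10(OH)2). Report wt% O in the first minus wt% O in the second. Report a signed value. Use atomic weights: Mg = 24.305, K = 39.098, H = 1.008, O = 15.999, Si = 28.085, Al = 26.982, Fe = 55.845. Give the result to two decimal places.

7.27 percentage points

O in Al2SiO5: molar mass 162.044 g/mol; 5×15.999 = 79.995 g → 49.37 wt%.
O in (Mg0.59Fe0.41)3KAlSi3O10(OH)2: molar mass 456.048 g/mol; 12×15.999 = 191.988 g → 42.10 wt%.
Difference = 49.37 − 42.10 = 7.27 percentage points.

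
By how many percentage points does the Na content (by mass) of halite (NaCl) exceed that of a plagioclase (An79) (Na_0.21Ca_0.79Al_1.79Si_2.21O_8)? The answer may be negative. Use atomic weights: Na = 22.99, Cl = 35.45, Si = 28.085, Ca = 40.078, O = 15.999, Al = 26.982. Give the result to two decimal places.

M(NaCl) = 58.440 g/mol, so wt% Na = 22.990/58.440 × 100 = 39.34%.
M(Na_0.21Ca_0.79Al_1.79Si_2.21O_8) = 274.847 g/mol, so wt% Na = 4.828/274.847 × 100 = 1.76%.
39.34 − 1.76 = 37.58 pp.

37.58 percentage points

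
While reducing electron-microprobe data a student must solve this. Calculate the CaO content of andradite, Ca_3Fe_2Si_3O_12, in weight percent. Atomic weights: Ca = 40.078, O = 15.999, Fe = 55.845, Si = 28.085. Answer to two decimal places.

33.11 wt%

Molar mass of Ca_3Fe_2Si_3O_12 = 3·40.078 + 2·55.845 + 3·28.085 + 12·15.999 = 508.167 g/mol.
Each formula unit contains 3 Ca, equivalent to 3/1 = 3.0000 mol CaO.
M(CaO) = 1×40.078 + 1×15.999 = 56.077 g/mol.
Mass of CaO per formula unit = 3.0000 × 56.077 = 168.231 g.
CaO wt% = 168.231 / 508.167 × 100 = 33.11%.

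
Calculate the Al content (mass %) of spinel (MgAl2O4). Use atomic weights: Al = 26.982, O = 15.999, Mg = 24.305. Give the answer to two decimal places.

Formula mass = 1·24.305 + 2·26.982 + 4·15.999 = 142.265 g/mol, of which 53.964 g is Al.
So Al makes up 53.964/142.265 = 0.3793 of the mass, i.e. 37.93%.

37.93 mass %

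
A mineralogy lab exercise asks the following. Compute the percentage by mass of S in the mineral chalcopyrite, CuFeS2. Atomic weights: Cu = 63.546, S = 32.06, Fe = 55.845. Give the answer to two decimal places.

M(CuFeS2) = 183.511 g/mol.
S contributes 2 × 32.06 = 64.120 g per mole.
64.120/183.511 = 0.3494 → 34.94%.

34.94 wt%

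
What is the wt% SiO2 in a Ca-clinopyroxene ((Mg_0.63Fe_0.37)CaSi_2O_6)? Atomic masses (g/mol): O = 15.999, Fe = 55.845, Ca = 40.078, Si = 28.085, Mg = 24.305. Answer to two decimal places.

52.65 wt%

M((Mg_0.63Fe_0.37)CaSi_2O_6) = 228.217 g/mol; M(SiO2) = 60.083 g/mol.
Moles SiO2 per formula unit = 2 Si ÷ 1 = 2.0000.
SiO2 fraction = (2.0000 × 60.083) / 228.217 = 120.166/228.217 = 0.5265.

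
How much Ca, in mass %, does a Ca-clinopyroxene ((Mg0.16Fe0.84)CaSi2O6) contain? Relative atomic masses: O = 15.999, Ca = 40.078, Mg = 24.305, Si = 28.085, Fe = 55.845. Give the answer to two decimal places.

Formula mass = 0.16·24.305 + 0.84·55.845 + 1·40.078 + 2·28.085 + 6·15.999 = 243.041 g/mol, of which 40.078 g is Ca.
So Ca makes up 40.078/243.041 = 0.1649 of the mass, i.e. 16.49%.

16.49 mass %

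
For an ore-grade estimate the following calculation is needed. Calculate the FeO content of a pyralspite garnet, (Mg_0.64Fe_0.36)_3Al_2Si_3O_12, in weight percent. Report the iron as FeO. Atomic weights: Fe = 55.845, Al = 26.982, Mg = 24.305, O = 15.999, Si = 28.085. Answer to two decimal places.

17.75 wt%

M((Mg_0.64Fe_0.36)_3Al_2Si_3O_12) = 437.185 g/mol; M(FeO) = 71.844 g/mol.
Moles FeO per formula unit = 1.08 Fe ÷ 1 = 1.0800.
FeO fraction = (1.0800 × 71.844) / 437.185 = 77.592/437.185 = 0.1775.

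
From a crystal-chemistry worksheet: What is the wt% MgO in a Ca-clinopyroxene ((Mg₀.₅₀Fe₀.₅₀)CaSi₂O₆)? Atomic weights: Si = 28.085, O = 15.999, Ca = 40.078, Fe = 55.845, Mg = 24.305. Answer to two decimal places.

Molar mass of (Mg₀.₅₀Fe₀.₅₀)CaSi₂O₆ = 0.50·24.305 + 0.50·55.845 + 1·40.078 + 2·28.085 + 6·15.999 = 232.317 g/mol.
Each formula unit contains 0.50 Mg, equivalent to 0.50/1 = 0.5000 mol MgO.
M(MgO) = 1×24.305 + 1×15.999 = 40.304 g/mol.
Mass of MgO per formula unit = 0.5000 × 40.304 = 20.152 g.
MgO wt% = 20.152 / 232.317 × 100 = 8.67%.

8.67 wt%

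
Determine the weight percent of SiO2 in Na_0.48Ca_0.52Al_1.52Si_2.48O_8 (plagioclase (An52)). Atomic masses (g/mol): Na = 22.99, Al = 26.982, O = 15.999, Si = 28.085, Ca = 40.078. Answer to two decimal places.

55.08 wt%

Formula mass = 270.531 g/mol.
2.48 Si → 2.4800 mol SiO2 per formula unit; M(SiO2) = 60.083, so SiO2 mass = 149.006 g.
149.006/270.531 × 100 = 55.08 wt%.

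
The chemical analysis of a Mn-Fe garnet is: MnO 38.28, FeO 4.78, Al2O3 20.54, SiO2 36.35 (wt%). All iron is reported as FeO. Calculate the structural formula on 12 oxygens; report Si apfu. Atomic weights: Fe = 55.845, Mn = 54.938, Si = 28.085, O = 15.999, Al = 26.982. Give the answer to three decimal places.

MnO: 38.28/70.937 = 0.53963 mol → 0.53963 mol Mn, 0.53963 mol O.
FeO: 4.78/71.844 = 0.06653 mol → 0.06653 mol Fe, 0.06653 mol O.
Al2O3: 20.54/101.961 = 0.20145 mol → 0.40290 mol Al, 0.60435 mol O.
SiO2: 36.35/60.083 = 0.60500 mol → 0.60500 mol Si, 1.21000 mol O.
Total oxygen = 2.42051 mol. Normalization factor = 12/2.42051 = 4.95763.
Si per 12 O = 0.60500 × 4.95763 = 2.999.

2.999 Si apfu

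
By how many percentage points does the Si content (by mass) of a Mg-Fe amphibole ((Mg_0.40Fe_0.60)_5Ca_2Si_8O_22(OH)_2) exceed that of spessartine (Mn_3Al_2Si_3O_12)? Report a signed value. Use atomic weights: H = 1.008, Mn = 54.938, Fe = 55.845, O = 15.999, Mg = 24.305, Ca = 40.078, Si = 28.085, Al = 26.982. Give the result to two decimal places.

7.75 percentage points

First mineral: 224.680 g Si in 906.973 g formula = 24.77 wt% Si.
Second mineral: 84.255 g Si in 495.021 g formula = 17.02 wt% Si.
24.77% − 17.02% gives a difference of 7.75 percentage points.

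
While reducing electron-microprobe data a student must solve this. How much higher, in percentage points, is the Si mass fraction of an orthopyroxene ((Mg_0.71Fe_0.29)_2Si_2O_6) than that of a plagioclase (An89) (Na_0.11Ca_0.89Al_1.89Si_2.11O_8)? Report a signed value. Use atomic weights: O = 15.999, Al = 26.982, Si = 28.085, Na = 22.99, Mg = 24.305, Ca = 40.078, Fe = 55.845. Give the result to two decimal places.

4.20 percentage points

M((Mg_0.71Fe_0.29)_2Si_2O_6) = 219.067 g/mol, so wt% Si = 56.170/219.067 × 100 = 25.64%.
M(Na_0.11Ca_0.89Al_1.89Si_2.11O_8) = 276.446 g/mol, so wt% Si = 59.259/276.446 × 100 = 21.44%.
25.64 − 21.44 = 4.20 pp.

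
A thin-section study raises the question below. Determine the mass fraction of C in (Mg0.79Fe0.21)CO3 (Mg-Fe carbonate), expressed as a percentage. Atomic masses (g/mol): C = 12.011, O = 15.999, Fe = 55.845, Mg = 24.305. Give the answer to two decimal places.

Formula mass = 0.79*24.305 + 0.21*55.845 + 1*12.011 + 3*15.999 = 90.936 g/mol, of which 12.011 g is C.
So C makes up 12.011/90.936 = 0.1321 of the mass, i.e. 13.21%.

13.21 mass %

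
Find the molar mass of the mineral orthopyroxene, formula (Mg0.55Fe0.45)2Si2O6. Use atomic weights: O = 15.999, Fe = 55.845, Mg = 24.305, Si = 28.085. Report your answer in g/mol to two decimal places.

229.16 g/mol

M = 1.10(24.305) + 0.90(55.845) + 2(28.085) + 6(15.999)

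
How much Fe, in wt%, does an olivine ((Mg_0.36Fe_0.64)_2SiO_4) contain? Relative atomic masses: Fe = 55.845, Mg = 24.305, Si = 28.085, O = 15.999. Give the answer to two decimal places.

M((Mg_0.36Fe_0.64)_2SiO_4) = 181.062 g/mol.
Fe contributes 1.28 × 55.845 = 71.482 g per mole.
71.482/181.062 = 0.3948 → 39.48%.

39.48 wt%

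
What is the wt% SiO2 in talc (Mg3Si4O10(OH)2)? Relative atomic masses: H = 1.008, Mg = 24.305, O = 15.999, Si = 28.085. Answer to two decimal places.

63.37 wt%

Molar mass of Mg3Si4O10(OH)2 = 3*24.305 + 4*28.085 + 12*15.999 + 2*1.008 = 379.259 g/mol.
Each formula unit contains 4 Si, equivalent to 4/1 = 4.0000 mol SiO2.
M(SiO2) = 1×28.085 + 2×15.999 = 60.083 g/mol.
Mass of SiO2 per formula unit = 4.0000 × 60.083 = 240.332 g.
SiO2 wt% = 240.332 / 379.259 × 100 = 63.37%.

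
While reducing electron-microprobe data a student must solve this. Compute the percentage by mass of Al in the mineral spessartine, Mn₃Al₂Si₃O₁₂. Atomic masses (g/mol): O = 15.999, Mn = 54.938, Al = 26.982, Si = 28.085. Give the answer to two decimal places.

M(Mn₃Al₂Si₃O₁₂) = 495.021 g/mol.
Al contributes 2 × 26.982 = 53.964 g per mole.
53.964/495.021 = 0.1090 → 10.90%.

10.90 weight percent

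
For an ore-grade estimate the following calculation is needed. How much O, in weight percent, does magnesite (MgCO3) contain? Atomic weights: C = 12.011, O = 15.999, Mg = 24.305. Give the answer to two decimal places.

Formula mass = 1·24.305 + 1·12.011 + 3·15.999 = 84.313 g/mol, of which 47.997 g is O.
So O makes up 47.997/84.313 = 0.5693 of the mass, i.e. 56.93%.

56.93 weight percent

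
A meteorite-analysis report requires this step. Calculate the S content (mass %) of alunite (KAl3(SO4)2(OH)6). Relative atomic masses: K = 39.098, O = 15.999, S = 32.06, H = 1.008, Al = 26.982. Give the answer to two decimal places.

15.48 mass %

Formula mass = 1·39.098 + 3·26.982 + 2·32.06 + 14·15.999 + 6·1.008 = 414.198 g/mol, of which 64.120 g is S.
So S makes up 64.120/414.198 = 0.1548 of the mass, i.e. 15.48%.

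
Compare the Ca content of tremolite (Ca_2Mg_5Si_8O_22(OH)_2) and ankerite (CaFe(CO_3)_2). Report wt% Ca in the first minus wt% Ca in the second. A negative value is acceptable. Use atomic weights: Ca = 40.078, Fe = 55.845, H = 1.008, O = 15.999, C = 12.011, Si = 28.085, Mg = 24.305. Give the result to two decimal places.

-8.69 percentage points

M(Ca_2Mg_5Si_8O_22(OH)_2) = 812.353 g/mol, so wt% Ca = 80.156/812.353 × 100 = 9.87%.
M(CaFe(CO_3)_2) = 215.939 g/mol, so wt% Ca = 40.078/215.939 × 100 = 18.56%.
9.87 − 18.56 = -8.69 pp.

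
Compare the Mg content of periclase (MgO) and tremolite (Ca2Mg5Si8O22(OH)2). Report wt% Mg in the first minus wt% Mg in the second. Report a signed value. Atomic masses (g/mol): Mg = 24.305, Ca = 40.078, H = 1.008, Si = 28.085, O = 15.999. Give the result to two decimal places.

45.34 percentage points

Mg in MgO: molar mass 40.304 g/mol; 1×24.305 = 24.305 g → 60.30 wt%.
Mg in Ca2Mg5Si8O22(OH)2: molar mass 812.353 g/mol; 5×24.305 = 121.525 g → 14.96 wt%.
Difference = 60.30 − 14.96 = 45.34 percentage points.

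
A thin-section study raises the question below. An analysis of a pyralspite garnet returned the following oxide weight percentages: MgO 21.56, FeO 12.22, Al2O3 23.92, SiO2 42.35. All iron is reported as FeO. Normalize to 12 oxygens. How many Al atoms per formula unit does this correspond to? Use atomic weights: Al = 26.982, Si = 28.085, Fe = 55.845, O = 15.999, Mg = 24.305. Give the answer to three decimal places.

1.998 Al apfu

21.56 wt% MgO ÷ 40.304 g/mol = 0.53493 mol, giving 0.53493 Mg and 0.53493 O.
12.22 wt% FeO ÷ 71.844 g/mol = 0.17009 mol, giving 0.17009 Fe and 0.17009 O.
23.92 wt% Al2O3 ÷ 101.961 g/mol = 0.23460 mol, giving 0.46920 Al and 0.70380 O.
42.35 wt% SiO2 ÷ 60.083 g/mol = 0.70486 mol, giving 0.70486 Si and 1.40972 O.
Oxygen sums to 2.81854; scaling by 12/2.81854 = 4.25752 puts the formula on 12 O.
Al: 0.46920 × 4.25752 = 1.998 atoms per formula unit.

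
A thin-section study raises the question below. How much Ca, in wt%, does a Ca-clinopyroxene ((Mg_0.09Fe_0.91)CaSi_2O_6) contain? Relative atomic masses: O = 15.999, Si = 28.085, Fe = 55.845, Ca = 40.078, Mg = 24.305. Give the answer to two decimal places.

M((Mg_0.09Fe_0.91)CaSi_2O_6) = 245.248 g/mol.
Ca contributes 1 × 40.078 = 40.078 g per mole.
40.078/245.248 = 0.1634 → 16.34%.

16.34 wt%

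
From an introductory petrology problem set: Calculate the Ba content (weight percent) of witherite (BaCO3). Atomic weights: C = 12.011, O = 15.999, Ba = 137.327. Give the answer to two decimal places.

69.59 weight percent

Formula mass = 1·137.327 + 1·12.011 + 3·15.999 = 197.335 g/mol, of which 137.327 g is Ba.
So Ba makes up 137.327/197.335 = 0.6959 of the mass, i.e. 69.59%.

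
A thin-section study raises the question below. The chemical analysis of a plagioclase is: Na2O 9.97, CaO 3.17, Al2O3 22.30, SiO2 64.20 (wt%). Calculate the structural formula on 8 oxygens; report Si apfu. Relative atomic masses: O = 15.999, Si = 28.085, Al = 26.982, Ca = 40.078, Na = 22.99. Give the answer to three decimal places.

2.839 Si apfu

Na2O: 9.97/61.979 = 0.16086 mol → 0.32172 mol Na, 0.16086 mol O.
CaO: 3.17/56.077 = 0.05653 mol → 0.05653 mol Ca, 0.05653 mol O.
Al2O3: 22.30/101.961 = 0.21871 mol → 0.43742 mol Al, 0.65613 mol O.
SiO2: 64.20/60.083 = 1.06852 mol → 1.06852 mol Si, 2.13704 mol O.
Total oxygen = 3.01056 mol. Normalization factor = 8/3.01056 = 2.65731.
Si per 8 O = 1.06852 × 2.65731 = 2.839.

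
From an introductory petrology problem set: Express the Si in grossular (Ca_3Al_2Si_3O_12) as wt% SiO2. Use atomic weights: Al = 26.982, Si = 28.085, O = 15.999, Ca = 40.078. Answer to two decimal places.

Formula mass = 450.441 g/mol.
3 Si → 3.0000 mol SiO2 per formula unit; M(SiO2) = 60.083, so SiO2 mass = 180.249 g.
180.249/450.441 × 100 = 40.02 wt%.

40.02 wt%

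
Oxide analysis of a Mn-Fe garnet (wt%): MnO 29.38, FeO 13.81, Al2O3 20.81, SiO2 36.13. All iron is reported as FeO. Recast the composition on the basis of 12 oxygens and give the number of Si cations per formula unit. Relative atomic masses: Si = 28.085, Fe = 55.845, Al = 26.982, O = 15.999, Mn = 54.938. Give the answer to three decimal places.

2.980 Si apfu

29.38 wt% MnO ÷ 70.937 g/mol = 0.41417 mol, giving 0.41417 Mn and 0.41417 O.
13.81 wt% FeO ÷ 71.844 g/mol = 0.19222 mol, giving 0.19222 Fe and 0.19222 O.
20.81 wt% Al2O3 ÷ 101.961 g/mol = 0.20410 mol, giving 0.40820 Al and 0.61230 O.
36.13 wt% SiO2 ÷ 60.083 g/mol = 0.60133 mol, giving 0.60133 Si and 1.20266 O.
Oxygen sums to 2.42135; scaling by 12/2.42135 = 4.95591 puts the formula on 12 O.
Si: 0.60133 × 4.95591 = 2.980 atoms per formula unit.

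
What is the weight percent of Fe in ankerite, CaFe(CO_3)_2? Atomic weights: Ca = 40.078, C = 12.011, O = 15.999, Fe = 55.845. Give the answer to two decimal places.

25.86 weight percent

Formula mass = 1×40.078 + 1×55.845 + 2×12.011 + 6×15.999 = 215.939 g/mol, of which 55.845 g is Fe.
So Fe makes up 55.845/215.939 = 0.2586 of the mass, i.e. 25.86%.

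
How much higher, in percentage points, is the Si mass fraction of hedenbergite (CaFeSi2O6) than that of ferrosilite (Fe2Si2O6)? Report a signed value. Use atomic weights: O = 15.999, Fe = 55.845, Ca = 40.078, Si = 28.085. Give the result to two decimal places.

M(CaFeSi2O6) = 248.087 g/mol, so wt% Si = 56.170/248.087 × 100 = 22.64%.
M(Fe2Si2O6) = 263.854 g/mol, so wt% Si = 56.170/263.854 × 100 = 21.29%.
22.64 − 21.29 = 1.35 pp.

1.35 percentage points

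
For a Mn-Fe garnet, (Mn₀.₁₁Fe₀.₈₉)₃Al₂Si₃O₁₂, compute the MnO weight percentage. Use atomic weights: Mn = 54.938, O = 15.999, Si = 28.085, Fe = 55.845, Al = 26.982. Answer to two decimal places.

4.71 wt%

Formula mass = 497.443 g/mol.
0.33 Mn → 0.3300 mol MnO per formula unit; M(MnO) = 70.937, so MnO mass = 23.409 g.
23.409/497.443 × 100 = 4.71 wt%.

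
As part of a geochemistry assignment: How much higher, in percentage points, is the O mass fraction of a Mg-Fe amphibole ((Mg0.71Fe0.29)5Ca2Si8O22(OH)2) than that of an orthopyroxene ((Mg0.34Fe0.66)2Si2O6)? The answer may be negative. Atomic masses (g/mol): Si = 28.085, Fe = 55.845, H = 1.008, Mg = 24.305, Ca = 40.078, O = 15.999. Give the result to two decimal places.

5.15 percentage points

First mineral: 383.976 g O in 858.086 g formula = 44.75 wt% O.
Second mineral: 95.994 g O in 242.407 g formula = 39.60 wt% O.
44.75% − 39.60% gives a difference of 5.15 percentage points.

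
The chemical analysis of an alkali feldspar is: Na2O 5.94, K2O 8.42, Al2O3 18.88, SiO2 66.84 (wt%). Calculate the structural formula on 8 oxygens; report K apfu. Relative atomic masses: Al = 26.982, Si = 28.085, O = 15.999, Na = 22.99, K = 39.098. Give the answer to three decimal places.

0.482 K apfu

Na2O: 5.94/61.979 = 0.09584 mol → 0.19168 mol Na, 0.09584 mol O.
K2O: 8.42/94.195 = 0.08939 mol → 0.17878 mol K, 0.08939 mol O.
Al2O3: 18.88/101.961 = 0.18517 mol → 0.37034 mol Al, 0.55551 mol O.
SiO2: 66.84/60.083 = 1.11246 mol → 1.11246 mol Si, 2.22492 mol O.
Total oxygen = 2.96566 mol. Normalization factor = 8/2.96566 = 2.69754.
K per 8 O = 0.17878 × 2.69754 = 0.482.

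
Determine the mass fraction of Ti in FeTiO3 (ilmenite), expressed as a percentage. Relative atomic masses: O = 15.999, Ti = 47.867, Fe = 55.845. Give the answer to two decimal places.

31.55 mass %

Molar mass of FeTiO3: 1*55.845 + 1*47.867 + 3*15.999 = 151.709 g/mol.
Mass of Ti per formula unit: 1 × 47.867 = 47.867 g.
Weight fraction Ti = 47.867 / 151.709 = 0.3155.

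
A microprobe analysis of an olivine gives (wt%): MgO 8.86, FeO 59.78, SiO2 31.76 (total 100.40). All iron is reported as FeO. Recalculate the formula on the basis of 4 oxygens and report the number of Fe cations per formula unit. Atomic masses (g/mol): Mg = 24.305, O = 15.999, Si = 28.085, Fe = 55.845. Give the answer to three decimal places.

1.578 Fe apfu

MgO (M=40.304): mol = 0.21983; Mg = 0.21983, O = 0.21983.
FeO (M=71.844): mol = 0.83208; Fe = 0.83208, O = 0.83208.
SiO2 (M=60.083): mol = 0.52860; Si = 0.52860, O = 1.05720.
ΣO = 2.10911; factor = 4/ΣO = 1.89653.
Fe apfu = 0.83208 × 1.89653 = 1.578.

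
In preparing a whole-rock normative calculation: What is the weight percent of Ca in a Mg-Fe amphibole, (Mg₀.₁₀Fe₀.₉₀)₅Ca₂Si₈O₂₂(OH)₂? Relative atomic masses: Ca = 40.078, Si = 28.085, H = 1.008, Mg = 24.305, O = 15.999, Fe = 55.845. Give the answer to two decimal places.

8.40 wt%

M((Mg₀.₁₀Fe₀.₉₀)₅Ca₂Si₈O₂₂(OH)₂) = 954.283 g/mol.
Ca contributes 2 × 40.078 = 80.156 g per mole.
80.156/954.283 = 0.0840 → 8.40%.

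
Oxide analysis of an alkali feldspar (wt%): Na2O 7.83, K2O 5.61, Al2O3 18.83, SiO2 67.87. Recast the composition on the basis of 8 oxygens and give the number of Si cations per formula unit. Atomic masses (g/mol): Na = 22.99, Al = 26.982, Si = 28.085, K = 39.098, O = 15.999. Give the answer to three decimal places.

3.013 Si apfu

7.83 wt% Na2O ÷ 61.979 g/mol = 0.12633 mol, giving 0.25266 Na and 0.12633 O.
5.61 wt% K2O ÷ 94.195 g/mol = 0.05956 mol, giving 0.11912 K and 0.05956 O.
18.83 wt% Al2O3 ÷ 101.961 g/mol = 0.18468 mol, giving 0.36936 Al and 0.55404 O.
67.87 wt% SiO2 ÷ 60.083 g/mol = 1.12960 mol, giving 1.12960 Si and 2.25920 O.
Oxygen sums to 2.99913; scaling by 8/2.99913 = 2.66744 puts the formula on 8 O.
Si: 1.12960 × 2.66744 = 3.013 atoms per formula unit.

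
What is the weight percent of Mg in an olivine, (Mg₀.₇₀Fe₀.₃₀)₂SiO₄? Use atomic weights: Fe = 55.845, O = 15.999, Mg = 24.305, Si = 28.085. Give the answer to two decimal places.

21.32 weight percent

Molar mass of (Mg₀.₇₀Fe₀.₃₀)₂SiO₄: 1.40·24.305 + 0.60·55.845 + 1·28.085 + 4·15.999 = 159.615 g/mol.
Mass of Mg per formula unit: 1.40 × 24.305 = 34.027 g.
Weight fraction Mg = 34.027 / 159.615 = 0.2132.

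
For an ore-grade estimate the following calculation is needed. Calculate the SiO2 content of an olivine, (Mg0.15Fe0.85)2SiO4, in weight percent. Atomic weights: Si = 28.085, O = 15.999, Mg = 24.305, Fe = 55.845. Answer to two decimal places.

30.92 wt%

Molar mass of (Mg0.15Fe0.85)2SiO4 = 0.30·24.305 + 1.70·55.845 + 1·28.085 + 4·15.999 = 194.309 g/mol.
Each formula unit contains 1 Si, equivalent to 1/1 = 1.0000 mol SiO2.
M(SiO2) = 1×28.085 + 2×15.999 = 60.083 g/mol.
Mass of SiO2 per formula unit = 1.0000 × 60.083 = 60.083 g.
SiO2 wt% = 60.083 / 194.309 × 100 = 30.92%.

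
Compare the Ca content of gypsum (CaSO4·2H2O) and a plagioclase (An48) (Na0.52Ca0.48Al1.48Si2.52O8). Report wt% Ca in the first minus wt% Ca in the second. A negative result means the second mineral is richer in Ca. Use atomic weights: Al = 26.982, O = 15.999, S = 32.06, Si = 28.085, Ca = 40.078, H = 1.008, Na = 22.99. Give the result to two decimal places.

16.15 percentage points

M(CaSO4·2H2O) = 172.164 g/mol, so wt% Ca = 40.078/172.164 × 100 = 23.28%.
M(Na0.52Ca0.48Al1.48Si2.52O8) = 269.892 g/mol, so wt% Ca = 19.237/269.892 × 100 = 7.13%.
23.28 − 7.13 = 16.15 pp.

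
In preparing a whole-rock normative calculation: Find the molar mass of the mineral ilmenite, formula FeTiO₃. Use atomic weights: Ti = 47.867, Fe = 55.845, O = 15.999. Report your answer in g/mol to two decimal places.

151.71 g/mol

The formula mass is the sum 1*55.845 + 1*47.867 + 3*15.999.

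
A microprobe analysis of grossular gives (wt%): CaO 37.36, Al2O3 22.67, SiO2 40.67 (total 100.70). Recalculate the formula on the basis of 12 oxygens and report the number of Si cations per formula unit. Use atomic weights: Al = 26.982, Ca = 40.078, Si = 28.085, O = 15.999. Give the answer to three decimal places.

3.023 Si apfu

CaO: 37.36/56.077 = 0.66623 mol → 0.66623 mol Ca, 0.66623 mol O.
Al2O3: 22.67/101.961 = 0.22234 mol → 0.44468 mol Al, 0.66702 mol O.
SiO2: 40.67/60.083 = 0.67690 mol → 0.67690 mol Si, 1.35380 mol O.
Total oxygen = 2.68705 mol. Normalization factor = 12/2.68705 = 4.46586.
Si per 12 O = 0.67690 × 4.46586 = 3.023.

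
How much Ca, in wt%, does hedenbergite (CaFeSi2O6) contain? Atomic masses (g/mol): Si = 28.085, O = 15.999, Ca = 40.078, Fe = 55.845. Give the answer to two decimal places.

16.15 wt%

M(CaFeSi2O6) = 248.087 g/mol.
Ca contributes 1 × 40.078 = 40.078 g per mole.
40.078/248.087 = 0.1615 → 16.15%.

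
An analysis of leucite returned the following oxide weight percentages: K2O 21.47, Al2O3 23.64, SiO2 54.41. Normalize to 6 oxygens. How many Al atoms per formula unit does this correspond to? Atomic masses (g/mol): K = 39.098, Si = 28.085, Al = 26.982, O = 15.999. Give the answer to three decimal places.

1.017 Al apfu

21.47 wt% K2O ÷ 94.195 g/mol = 0.22793 mol, giving 0.45586 K and 0.22793 O.
23.64 wt% Al2O3 ÷ 101.961 g/mol = 0.23185 mol, giving 0.46370 Al and 0.69555 O.
54.41 wt% SiO2 ÷ 60.083 g/mol = 0.90558 mol, giving 0.90558 Si and 1.81116 O.
Oxygen sums to 2.73464; scaling by 6/2.73464 = 2.19407 puts the formula on 6 O.
Al: 0.46370 × 2.19407 = 1.017 atoms per formula unit.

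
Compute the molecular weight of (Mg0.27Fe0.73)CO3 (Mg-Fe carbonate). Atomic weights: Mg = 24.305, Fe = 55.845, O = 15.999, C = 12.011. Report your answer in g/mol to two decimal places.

The formula mass is the sum 0.27×24.305 + 0.73×55.845 + 1×12.011 + 3×15.999.

107.34 g/mol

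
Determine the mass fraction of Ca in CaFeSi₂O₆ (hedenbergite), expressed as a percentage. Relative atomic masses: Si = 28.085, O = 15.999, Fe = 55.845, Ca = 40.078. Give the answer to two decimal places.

16.15 wt%

M(CaFeSi₂O₆) = 248.087 g/mol.
Ca contributes 1 × 40.078 = 40.078 g per mole.
40.078/248.087 = 0.1615 → 16.15%.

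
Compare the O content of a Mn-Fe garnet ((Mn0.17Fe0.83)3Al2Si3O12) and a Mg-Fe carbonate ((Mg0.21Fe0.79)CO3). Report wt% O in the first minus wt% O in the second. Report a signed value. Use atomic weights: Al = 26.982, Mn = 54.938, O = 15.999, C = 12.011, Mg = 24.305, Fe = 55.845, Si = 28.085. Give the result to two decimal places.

-5.33 percentage points

First mineral: 191.988 g O in 497.279 g formula = 38.61 wt% O.
Second mineral: 47.997 g O in 109.230 g formula = 43.94 wt% O.
38.61% − 43.94% gives a difference of -5.33 percentage points.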